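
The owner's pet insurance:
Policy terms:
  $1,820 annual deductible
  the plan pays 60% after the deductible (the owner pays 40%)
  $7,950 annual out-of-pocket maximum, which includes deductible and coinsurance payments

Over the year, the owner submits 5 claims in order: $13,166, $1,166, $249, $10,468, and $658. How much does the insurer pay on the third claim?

$149.40

Claim 1 ($13,166): $1,820 to deductible, leaving $11,346; 40% of $11,346 = $4,538.40. Cost to owner: $6,358.40. OOP to date $6,358.40. Insurer: $13,166 − $6,358.40 = $6,807.60.
Claim 2 ($1,166): 40% coinsurance on $1,166 = $466.40. Cost to owner: $466.40. OOP to date $6,824.80. Plan pays $1,166 − $466.40 = $699.60.
Claim 3 ($249): deductible already satisfied, so owner's share is 40% × $249 = $99.60. Owner pays $99.60; OOP now $6,924.40. Insurer: $249 − $99.60 = $149.40.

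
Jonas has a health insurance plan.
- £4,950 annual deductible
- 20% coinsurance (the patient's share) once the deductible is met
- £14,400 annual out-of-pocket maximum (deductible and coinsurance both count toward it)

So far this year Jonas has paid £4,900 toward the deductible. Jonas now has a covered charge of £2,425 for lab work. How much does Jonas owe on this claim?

£4,900 of the £4,950 deductible is already met, leaving £50.
After the £50 deductible portion, £2,425 − £50 = £2,375 is subject to coinsurance.
Coinsurance: £2,375 × 20% = £475.
So the patient owes £50 + £475 = £525 before any cap.
Cumulative spending £4,900 + £525 = £5,425 stays under the £14,400 maximum.

£525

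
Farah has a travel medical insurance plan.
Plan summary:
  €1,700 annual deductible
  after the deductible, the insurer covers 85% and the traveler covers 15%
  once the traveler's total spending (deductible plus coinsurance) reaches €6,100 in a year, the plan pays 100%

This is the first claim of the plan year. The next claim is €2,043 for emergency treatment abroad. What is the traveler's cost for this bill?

Nothing has been paid toward the €1,700 deductible, so the first €1,700 of this charge is applied there.
After the €1,700 deductible portion, €2,043 − €1,700 = €343 is subject to coinsurance.
15% of €343 = €51.45 falls to the traveler.
Traveler responsibility before any cap: €1,700 + €51.45 = €1,751.45.
Total out-of-pocket so far would be €0 + €1,751.45 = €1,751.45, below the €6,100 cap — no reduction.

€1,751.45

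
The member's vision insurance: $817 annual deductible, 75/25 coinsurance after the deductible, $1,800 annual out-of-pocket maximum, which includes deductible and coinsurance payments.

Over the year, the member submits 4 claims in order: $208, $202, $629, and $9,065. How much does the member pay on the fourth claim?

Bill 1, $208: all of it applies to the deductible. Member owes $208 (running OOP $208).
Bill 2, $202: all of it applies to the deductible. Member pays $202; OOP now $410.
Bill 3, $629: $407 to deductible, leaving $222; member's 25% is $55.50. Cost to member: $462.50. OOP to date $872.50.
Bill 4, $9,065: deductible met; 25% of $9,065 = $2,266.25. OOP would hit $3,138.75 > $1,800, so the cap limits the member to $1,800 − $872.50 = $927.50.

$927.50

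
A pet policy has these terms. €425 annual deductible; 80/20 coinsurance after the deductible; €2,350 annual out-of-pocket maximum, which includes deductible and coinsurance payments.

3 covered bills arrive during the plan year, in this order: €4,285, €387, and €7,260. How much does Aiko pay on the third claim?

€1,075.60

Claim 1 — €4,285: deductible takes €425, €3,860 remains; owner's 20% is €772. Owner owes €1,197 (running OOP €1,197).
Claim 2 — €387: 20% coinsurance on €387 = €77.40. Cost to owner: €77.40. OOP to date €1,274.40.
Claim 3 — €7,260: deductible already satisfied, so owner's share is 20% × €7,260 = €1,452. Adding that to €1,274.40 gives €2,726.40, past the €2,350 cap; owner pays only €2,350 − €1,274.40 = €1,075.60.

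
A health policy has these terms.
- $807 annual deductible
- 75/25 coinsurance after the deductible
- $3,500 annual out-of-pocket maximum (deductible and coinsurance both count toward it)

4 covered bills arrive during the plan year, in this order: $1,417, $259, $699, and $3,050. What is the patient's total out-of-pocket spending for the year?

#1 ($1,417): $807 finishes the deductible; $610 goes to coinsurance; 25% of $610 = $152.50. Patient pays $959.50; OOP now $959.50.
#2 ($259): deductible already satisfied, so patient's share is 25% × $259 = $64.75. Patient pays $64.75; OOP now $1,024.25.
#3 ($699): deductible already satisfied, so patient's share is 25% × $699 = $174.75. Patient pays $174.75; OOP now $1,199.
#4 ($3,050): 25% coinsurance on $3,050 = $762.50. Cost to patient: $762.50. OOP to date $1,961.50.
Total paid by the patient: $959.50 + $64.75 + $174.75 + $762.50 = $1,961.50.

$1,961.50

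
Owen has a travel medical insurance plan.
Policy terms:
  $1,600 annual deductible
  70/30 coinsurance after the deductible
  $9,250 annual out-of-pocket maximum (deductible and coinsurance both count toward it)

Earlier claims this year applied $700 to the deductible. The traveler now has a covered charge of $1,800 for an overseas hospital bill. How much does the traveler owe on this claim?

Deductible still to meet: $1,600 − $700 = $900.
The remaining $900 (= $1,800 − $900) moves to coinsurance.
30% of $900 = $270 falls to the traveler.
So the traveler owes $900 + $270 = $1,170 before any cap.
Total out-of-pocket so far would be $700 + $1,170 = $1,870, below the $9,250 cap — no reduction.

$1,170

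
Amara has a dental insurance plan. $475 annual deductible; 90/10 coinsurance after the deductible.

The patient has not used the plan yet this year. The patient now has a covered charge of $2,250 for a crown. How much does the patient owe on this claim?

$652.50

Nothing has been paid toward the $475 deductible, so the first $475 of this charge is applied there.
The remaining $1,775 (= $2,250 − $475) moves to coinsurance.
Coinsurance: $1,775 × 10% = $177.50.
That puts the patient's cost at $475 + $177.50 = $652.50.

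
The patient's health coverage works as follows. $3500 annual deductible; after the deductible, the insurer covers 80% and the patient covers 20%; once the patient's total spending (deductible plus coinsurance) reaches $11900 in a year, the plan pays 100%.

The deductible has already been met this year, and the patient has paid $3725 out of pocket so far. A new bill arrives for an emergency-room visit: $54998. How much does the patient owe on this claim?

The deductible is already satisfied, so the full bill goes to coinsurance.
Coinsurance: $54998 × 20% = $10999.60.
Adding $10999.60 to the $3725 already spent would give $14724.60, which exceeds the $11900 cap; the patient pays just $11900 − $3725 = $8175.

$8175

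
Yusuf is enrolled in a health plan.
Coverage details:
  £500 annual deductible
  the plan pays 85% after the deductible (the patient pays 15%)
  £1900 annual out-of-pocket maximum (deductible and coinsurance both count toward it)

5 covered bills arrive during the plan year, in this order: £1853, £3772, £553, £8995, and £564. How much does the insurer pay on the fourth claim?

#1 (£1853): £500 to deductible, leaving £1353; 15% of £1353 = £202.95. Patient owes £702.95 (running OOP £702.95). Plan pays £1853 − £702.95 = £1150.05.
#2 (£3772): deductible met; 15% of £3772 = £565.80. Patient pays £565.80; OOP now £1268.75. Plan pays £3772 − £565.80 = £3206.20.
#3 (£553): deductible already satisfied, so patient's share is 15% × £553 = £82.95. Patient pays £82.95; OOP now £1351.70. Insurer: £553 − £82.95 = £470.05.
#4 (£8995): deductible met; 15% of £8995 = £1349.25. That would push OOP to £2700.95, over the £1900 cap, so patient pays £1900 − £1351.70 = £548.30. Insurer: £8995 − £548.30 = £8446.70.

£8446.70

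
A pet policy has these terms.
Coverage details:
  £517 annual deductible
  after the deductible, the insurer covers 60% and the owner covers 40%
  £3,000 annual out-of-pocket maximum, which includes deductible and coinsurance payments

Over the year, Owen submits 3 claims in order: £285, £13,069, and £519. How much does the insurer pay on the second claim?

Claim 1 (£285): entire amount goes to the deductible. Cost to owner: £285. OOP to date £285. Plan pays £285 − £285 = £0.
Claim 2 (£13,069): £232 finishes the deductible; £12,837 goes to coinsurance; 40% of £12,837 = £5,134.80. Claim cost before the cap: £232 + £5,134.80 = £5,366.80. Adding that to £285 gives £5,651.80, past the £3,000 cap; owner pays only £3,000 − £285 = £2,715. Plan pays £13,069 − £2,715 = £10,354.

£10,354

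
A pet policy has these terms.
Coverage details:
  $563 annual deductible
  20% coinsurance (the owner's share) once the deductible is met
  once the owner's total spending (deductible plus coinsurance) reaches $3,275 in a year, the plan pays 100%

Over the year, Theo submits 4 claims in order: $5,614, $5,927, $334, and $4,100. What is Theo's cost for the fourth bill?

$449.60

Bill 1, $5,614: deductible takes $563, $5,051 remains; coinsurance $5,051 × 20% = $1,010.20. Cost to owner: $1,573.20. OOP to date $1,573.20.
Bill 2, $5,927: deductible met; 20% of $5,927 = $1,185.40. Owner pays $1,185.40; OOP now $2,758.60.
Bill 3, $334: deductible already satisfied, so owner's share is 20% × $334 = $66.80. Owner owes $66.80 (running OOP $2,825.40).
Bill 4, $4,100: deductible already satisfied, so owner's share is 20% × $4,100 = $820. Adding that to $2,825.40 gives $3,645.40, past the $3,275 cap; owner pays only $3,275 − $2,825.40 = $449.60.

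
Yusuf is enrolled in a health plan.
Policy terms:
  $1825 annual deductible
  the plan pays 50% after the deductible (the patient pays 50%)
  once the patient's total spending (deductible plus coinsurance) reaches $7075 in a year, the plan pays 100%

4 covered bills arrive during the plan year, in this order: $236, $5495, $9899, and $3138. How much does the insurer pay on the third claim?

$6602

Claim 1 ($236): entire amount goes to the deductible. Patient pays $236; OOP now $236. Insurer: $236 − $236 = $0.
Claim 2 ($5495): deductible takes $1589, $3906 remains; coinsurance $3906 × 50% = $1953. Patient pays $3542; OOP now $3778. Plan pays $5495 − $3542 = $1953.
Claim 3 ($9899): deductible already satisfied, so patient's share is 50% × $9899 = $4949.50. Adding that to $3778 gives $8727.50, past the $7075 cap; patient pays only $7075 − $3778 = $3297. Insurer: $9899 − $3297 = $6602.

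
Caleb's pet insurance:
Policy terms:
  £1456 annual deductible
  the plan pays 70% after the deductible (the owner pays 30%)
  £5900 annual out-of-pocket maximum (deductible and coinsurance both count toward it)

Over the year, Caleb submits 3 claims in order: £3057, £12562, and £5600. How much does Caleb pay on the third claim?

Claim 1 — £3057: £1456 finishes the deductible; £1601 goes to coinsurance; 30% of £1601 = £480.30. Owner pays £1936.30; OOP now £1936.30.
Claim 2 — £12562: deductible met; 30% of £12562 = £3768.60. Cost to owner: £3768.60. OOP to date £5704.90.
Claim 3 — £5600: deductible met; 30% of £5600 = £1680. Adding that to £5704.90 gives £7384.90, past the £5900 cap; owner pays only £5900 − £5704.90 = £195.10.

£195.10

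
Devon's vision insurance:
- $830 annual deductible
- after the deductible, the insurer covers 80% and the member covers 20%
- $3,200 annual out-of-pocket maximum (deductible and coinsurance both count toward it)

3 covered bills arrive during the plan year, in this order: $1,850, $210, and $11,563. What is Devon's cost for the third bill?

$2,124

#1 ($1,850): deductible takes $830, $1,020 remains; 20% of $1,020 = $204. Member pays $1,034; OOP now $1,034.
#2 ($210): 20% coinsurance on $210 = $42. Cost to member: $42. OOP to date $1,076.
#3 ($11,563): deductible met; 20% of $11,563 = $2,312.60. Adding that to $1,076 gives $3,388.60, past the $3,200 cap; member pays only $3,200 − $1,076 = $2,124.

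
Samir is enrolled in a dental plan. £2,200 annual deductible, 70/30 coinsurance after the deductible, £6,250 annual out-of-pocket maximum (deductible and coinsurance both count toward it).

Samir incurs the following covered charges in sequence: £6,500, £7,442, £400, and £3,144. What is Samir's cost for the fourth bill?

£407.40

Claim 1 — £6,500: £2,200 to deductible, leaving £4,300; coinsurance £4,300 × 30% = £1,290. Cost to patient: £3,490. OOP to date £3,490.
Claim 2 — £7,442: deductible met; 30% of £7,442 = £2,232.60. Cost to patient: £2,232.60. OOP to date £5,722.60.
Claim 3 — £400: deductible met; 30% of £400 = £120. Patient owes £120 (running OOP £5,842.60).
Claim 4 — £3,144: deductible already satisfied, so patient's share is 30% × £3,144 = £943.20. OOP would hit £6,785.80 > £6,250, so the cap limits the patient to £6,250 − £5,842.60 = £407.40.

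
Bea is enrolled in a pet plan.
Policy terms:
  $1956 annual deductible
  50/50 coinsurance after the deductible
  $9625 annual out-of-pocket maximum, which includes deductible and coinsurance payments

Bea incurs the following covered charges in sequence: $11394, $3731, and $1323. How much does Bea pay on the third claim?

$661.50

#1 ($11394): deductible takes $1956, $9438 remains; 50% of $9438 = $4719. Owner owes $6675 (running OOP $6675).
#2 ($3731): deductible met; 50% of $3731 = $1865.50. Owner owes $1865.50 (running OOP $8540.50).
#3 ($1323): deductible met; 50% of $1323 = $661.50. Owner owes $661.50 (running OOP $9202).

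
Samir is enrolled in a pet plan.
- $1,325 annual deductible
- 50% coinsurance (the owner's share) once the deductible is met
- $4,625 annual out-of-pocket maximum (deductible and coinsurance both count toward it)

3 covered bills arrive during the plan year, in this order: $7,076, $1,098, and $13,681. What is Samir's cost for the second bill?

$424.50

Bill 1, $7,076: $1,325 to deductible, leaving $5,751; owner's 50% is $2,875.50. Cost to owner: $4,200.50. OOP to date $4,200.50.
Bill 2, $1,098: 50% coinsurance on $1,098 = $549. That would push OOP to $4,749.50, over the $4,625 cap, so owner pays $4,625 − $4,200.50 = $424.50.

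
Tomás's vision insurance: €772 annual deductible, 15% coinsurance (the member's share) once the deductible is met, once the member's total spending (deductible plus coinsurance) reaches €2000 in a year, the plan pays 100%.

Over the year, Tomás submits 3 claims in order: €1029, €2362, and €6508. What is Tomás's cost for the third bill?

€835.15

#1 (€1029): €772 finishes the deductible; €257 goes to coinsurance; member's 15% is €38.55. Cost to member: €810.55. OOP to date €810.55.
#2 (€2362): deductible already satisfied, so member's share is 15% × €2362 = €354.30. Cost to member: €354.30. OOP to date €1164.85.
#3 (€6508): deductible met; 15% of €6508 = €976.20. OOP would hit €2141.05 > €2000, so the cap limits the member to €2000 − €1164.85 = €835.15.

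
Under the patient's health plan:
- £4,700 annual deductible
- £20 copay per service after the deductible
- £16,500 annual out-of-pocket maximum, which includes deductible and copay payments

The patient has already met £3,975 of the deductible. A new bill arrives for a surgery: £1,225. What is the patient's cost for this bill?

Deductible still to meet: £4,700 − £3,975 = £725.
The remaining £500 (= £1,225 − £725) moves to the copay.
Copay on this service: £20.
That puts the patient's cost at £725 + £20 = £745 before any cap.
Cumulative spending £3,975 + £745 = £4,720 stays under the £16,500 maximum.

£745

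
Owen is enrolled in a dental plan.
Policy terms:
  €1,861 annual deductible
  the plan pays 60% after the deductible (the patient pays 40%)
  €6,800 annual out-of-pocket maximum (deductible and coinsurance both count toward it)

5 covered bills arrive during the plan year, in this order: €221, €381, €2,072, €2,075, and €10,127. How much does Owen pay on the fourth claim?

Claim 1 (€221): fully absorbed by the deductible. Patient owes €221 (running OOP €221).
Claim 2 (€381): all of it applies to the deductible. Patient owes €381 (running OOP €602).
Claim 3 (€2,072): deductible takes €1,259, €813 remains; patient's 40% is €325.20. Patient owes €1,584.20 (running OOP €2,186.20).
Claim 4 (€2,075): deductible met; 40% of €2,075 = €830. Patient owes €830 (running OOP €3,016.20).

€830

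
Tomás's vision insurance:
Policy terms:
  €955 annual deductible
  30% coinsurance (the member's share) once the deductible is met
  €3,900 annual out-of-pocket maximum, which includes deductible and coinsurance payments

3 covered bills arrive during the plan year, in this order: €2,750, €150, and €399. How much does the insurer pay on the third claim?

Claim 1 (€2,750): €955 to deductible, leaving €1,795; coinsurance €1,795 × 30% = €538.50. Member owes €1,493.50 (running OOP €1,493.50). Insurer: €2,750 − €1,493.50 = €1,256.50.
Claim 2 (€150): deductible met; 30% of €150 = €45. Cost to member: €45. OOP to date €1,538.50. Plan pays €150 − €45 = €105.
Claim 3 (€399): 30% coinsurance on €399 = €119.70. Cost to member: €119.70. OOP to date €1,658.20. Insurer: €399 − €119.70 = €279.30.

€279.30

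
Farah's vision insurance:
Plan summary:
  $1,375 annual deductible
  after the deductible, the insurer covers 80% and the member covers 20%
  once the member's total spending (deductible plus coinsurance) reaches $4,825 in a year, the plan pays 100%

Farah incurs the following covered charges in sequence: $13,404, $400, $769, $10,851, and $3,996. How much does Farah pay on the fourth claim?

Claim 1 — $13,404: $1,375 finishes the deductible; $12,029 goes to coinsurance; 20% of $12,029 = $2,405.80. Cost to member: $3,780.80. OOP to date $3,780.80.
Claim 2 — $400: deductible already satisfied, so member's share is 20% × $400 = $80. Member pays $80; OOP now $3,860.80.
Claim 3 — $769: deductible met; 20% of $769 = $153.80. Member pays $153.80; OOP now $4,014.60.
Claim 4 — $10,851: deductible already satisfied, so member's share is 20% × $10,851 = $2,170.20. That would push OOP to $6,184.80, over the $4,825 cap, so member pays $4,825 − $4,014.60 = $810.40.

$810.40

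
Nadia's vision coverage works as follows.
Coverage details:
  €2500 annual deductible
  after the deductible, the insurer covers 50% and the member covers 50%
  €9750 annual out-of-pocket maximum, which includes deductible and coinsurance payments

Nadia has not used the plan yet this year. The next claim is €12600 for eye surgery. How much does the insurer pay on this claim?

€5050

Deductible not yet touched, so the first €2500 of the bill goes to the deductible.
The remaining €10100 (= €12600 − €2500) moves to coinsurance.
Member's 50% share of €10100 is €5050.
That puts the member's cost at €2500 + €5050 = €7550 before any cap.
Cumulative spending €0 + €7550 = €7550 stays under the €9750 maximum.
The plan picks up €12600 − €7550 = €5050.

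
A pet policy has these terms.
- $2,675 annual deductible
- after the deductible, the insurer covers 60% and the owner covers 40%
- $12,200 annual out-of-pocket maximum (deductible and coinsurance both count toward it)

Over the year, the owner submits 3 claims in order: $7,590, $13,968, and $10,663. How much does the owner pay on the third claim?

$1,971.80

Claim 1 ($7,590): $2,675 finishes the deductible; $4,915 goes to coinsurance; owner's 40% is $1,966. Owner owes $4,641 (running OOP $4,641).
Claim 2 ($13,968): 40% coinsurance on $13,968 = $5,587.20. Cost to owner: $5,587.20. OOP to date $10,228.20.
Claim 3 ($10,663): deductible already satisfied, so owner's share is 40% × $10,663 = $4,265.20. That would push OOP to $14,493.40, over the $12,200 cap, so owner pays $12,200 − $10,228.20 = $1,971.80.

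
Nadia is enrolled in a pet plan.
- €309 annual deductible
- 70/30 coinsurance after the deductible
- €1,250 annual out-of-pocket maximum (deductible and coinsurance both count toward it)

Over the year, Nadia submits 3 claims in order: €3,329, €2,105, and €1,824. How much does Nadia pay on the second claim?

Bill 1, €3,329: deductible takes €309, €3,020 remains; coinsurance €3,020 × 30% = €906. Owner pays €1,215; OOP now €1,215.
Bill 2, €2,105: deductible already satisfied, so owner's share is 30% × €2,105 = €631.50. That would push OOP to €1,846.50, over the €1,250 cap, so owner pays €1,250 − €1,215 = €35.

€35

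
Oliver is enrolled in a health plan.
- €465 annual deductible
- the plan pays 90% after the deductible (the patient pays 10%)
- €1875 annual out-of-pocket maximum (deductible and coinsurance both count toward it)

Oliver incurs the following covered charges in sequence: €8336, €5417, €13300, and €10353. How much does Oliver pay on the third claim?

#1 (€8336): €465 to deductible, leaving €7871; coinsurance €7871 × 10% = €787.10. Patient owes €1252.10 (running OOP €1252.10).
#2 (€5417): 10% coinsurance on €5417 = €541.70. Cost to patient: €541.70. OOP to date €1793.80.
#3 (€13300): deductible met; 10% of €13300 = €1330. OOP would hit €3123.80 > €1875, so the cap limits the patient to €1875 − €1793.80 = €81.20.

€81.20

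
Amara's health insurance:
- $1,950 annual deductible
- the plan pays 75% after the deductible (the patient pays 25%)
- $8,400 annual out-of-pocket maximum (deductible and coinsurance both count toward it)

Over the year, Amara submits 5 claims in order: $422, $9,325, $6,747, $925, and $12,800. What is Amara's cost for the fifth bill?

#1 ($422): entire amount goes to the deductible. Patient pays $422; OOP now $422.
#2 ($9,325): deductible takes $1,528, $7,797 remains; coinsurance $7,797 × 25% = $1,949.25. Cost to patient: $3,477.25. OOP to date $3,899.25.
#3 ($6,747): 25% coinsurance on $6,747 = $1,686.75. Cost to patient: $1,686.75. OOP to date $5,586.
#4 ($925): deductible met; 25% of $925 = $231.25. Cost to patient: $231.25. OOP to date $5,817.25.
#5 ($12,800): 25% coinsurance on $12,800 = $3,200. That would push OOP to $9,017.25, over the $8,400 cap, so patient pays $8,400 − $5,817.25 = $2,582.75.

$2,582.75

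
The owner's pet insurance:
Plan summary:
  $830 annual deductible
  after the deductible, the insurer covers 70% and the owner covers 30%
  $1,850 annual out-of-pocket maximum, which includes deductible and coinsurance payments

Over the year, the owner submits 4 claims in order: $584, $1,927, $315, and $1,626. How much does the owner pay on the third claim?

$94.50

#1 ($584): all of it applies to the deductible. Owner owes $584 (running OOP $584).
#2 ($1,927): deductible takes $246, $1,681 remains; 30% of $1,681 = $504.30. Owner pays $750.30; OOP now $1,334.30.
#3 ($315): deductible met; 30% of $315 = $94.50. Owner pays $94.50; OOP now $1,428.80.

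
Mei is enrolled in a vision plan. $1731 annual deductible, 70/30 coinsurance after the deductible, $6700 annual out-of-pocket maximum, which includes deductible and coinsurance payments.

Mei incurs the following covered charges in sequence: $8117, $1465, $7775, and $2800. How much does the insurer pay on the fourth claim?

Claim 1 ($8117): $1731 finishes the deductible; $6386 goes to coinsurance; coinsurance $6386 × 30% = $1915.80. Member pays $3646.80; OOP now $3646.80. Plan pays $8117 − $3646.80 = $4470.20.
Claim 2 ($1465): 30% coinsurance on $1465 = $439.50. Member pays $439.50; OOP now $4086.30. Plan pays $1465 − $439.50 = $1025.50.
Claim 3 ($7775): deductible met; 30% of $7775 = $2332.50. Member owes $2332.50 (running OOP $6418.80). Plan pays $7775 − $2332.50 = $5442.50.
Claim 4 ($2800): 30% coinsurance on $2800 = $840. That would push OOP to $7258.80, over the $6700 cap, so member pays $6700 − $6418.80 = $281.20. Insurer: $2800 − $281.20 = $2518.80.

$2518.80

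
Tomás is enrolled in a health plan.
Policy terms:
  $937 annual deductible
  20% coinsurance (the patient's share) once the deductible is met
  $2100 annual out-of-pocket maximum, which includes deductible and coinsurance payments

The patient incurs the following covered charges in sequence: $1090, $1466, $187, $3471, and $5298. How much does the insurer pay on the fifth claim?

$5190.40

Bill 1, $1090: $937 finishes the deductible; $153 goes to coinsurance; patient's 20% is $30.60. Patient owes $967.60 (running OOP $967.60). Plan pays $1090 − $967.60 = $122.40.
Bill 2, $1466: deductible already satisfied, so patient's share is 20% × $1466 = $293.20. Cost to patient: $293.20. OOP to date $1260.80. Plan pays $1466 − $293.20 = $1172.80.
Bill 3, $187: deductible already satisfied, so patient's share is 20% × $187 = $37.40. Patient owes $37.40 (running OOP $1298.20). Insurer: $187 − $37.40 = $149.60.
Bill 4, $3471: deductible met; 20% of $3471 = $694.20. Patient pays $694.20; OOP now $1992.40. Plan pays $3471 − $694.20 = $2776.80.
Bill 5, $5298: 20% coinsurance on $5298 = $1059.60. Adding that to $1992.40 gives $3052, past the $2100 cap; patient pays only $2100 − $1992.40 = $107.60. Plan pays $5298 − $107.60 = $5190.40.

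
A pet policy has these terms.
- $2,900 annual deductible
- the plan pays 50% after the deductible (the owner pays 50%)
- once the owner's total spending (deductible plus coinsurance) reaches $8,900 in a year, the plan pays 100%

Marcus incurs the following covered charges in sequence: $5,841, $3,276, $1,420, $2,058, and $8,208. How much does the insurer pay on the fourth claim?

Bill 1, $5,841: $2,900 to deductible, leaving $2,941; owner's 50% is $1,470.50. Cost to owner: $4,370.50. OOP to date $4,370.50. Plan pays $5,841 − $4,370.50 = $1,470.50.
Bill 2, $3,276: 50% coinsurance on $3,276 = $1,638. Owner owes $1,638 (running OOP $6,008.50). Insurer: $3,276 − $1,638 = $1,638.
Bill 3, $1,420: 50% coinsurance on $1,420 = $710. Cost to owner: $710. OOP to date $6,718.50. Plan pays $1,420 − $710 = $710.
Bill 4, $2,058: deductible already satisfied, so owner's share is 50% × $2,058 = $1,029. Cost to owner: $1,029. OOP to date $7,747.50. Plan pays $2,058 − $1,029 = $1,029.

$1,029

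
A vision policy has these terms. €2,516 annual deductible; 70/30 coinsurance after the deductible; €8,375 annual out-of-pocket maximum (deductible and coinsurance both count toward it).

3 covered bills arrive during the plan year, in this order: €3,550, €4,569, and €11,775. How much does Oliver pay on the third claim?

Claim 1 — €3,550: €2,516 finishes the deductible; €1,034 goes to coinsurance; coinsurance €1,034 × 30% = €310.20. Cost to member: €2,826.20. OOP to date €2,826.20.
Claim 2 — €4,569: deductible already satisfied, so member's share is 30% × €4,569 = €1,370.70. Member owes €1,370.70 (running OOP €4,196.90).
Claim 3 — €11,775: 30% coinsurance on €11,775 = €3,532.50. Cost to member: €3,532.50. OOP to date €7,729.40.

€3,532.50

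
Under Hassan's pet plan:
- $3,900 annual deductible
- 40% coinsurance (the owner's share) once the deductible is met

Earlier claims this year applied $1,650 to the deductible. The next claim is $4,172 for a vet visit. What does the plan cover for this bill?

$1,153.20

Deductible still to meet: $3,900 − $1,650 = $2,250.
The remaining $1,922 (= $4,172 − $2,250) moves to coinsurance.
Owner's 40% share of $1,922 is $768.80.
Owner responsibility: $2,250 + $768.80 = $3,018.80.
The plan picks up $4,172 − $3,018.80 = $1,153.20.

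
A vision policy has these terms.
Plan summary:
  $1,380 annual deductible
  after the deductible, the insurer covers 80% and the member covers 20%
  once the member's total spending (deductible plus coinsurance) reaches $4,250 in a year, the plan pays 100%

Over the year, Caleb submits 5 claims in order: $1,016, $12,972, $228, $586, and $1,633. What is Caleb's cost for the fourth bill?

$117.20

Claim 1 ($1,016): entire amount goes to the deductible. Cost to member: $1,016. OOP to date $1,016.
Claim 2 ($12,972): $364 to deductible, leaving $12,608; member's 20% is $2,521.60. Member pays $2,885.60; OOP now $3,901.60.
Claim 3 ($228): 20% coinsurance on $228 = $45.60. Cost to member: $45.60. OOP to date $3,947.20.
Claim 4 ($586): 20% coinsurance on $586 = $117.20. Member owes $117.20 (running OOP $4,064.40).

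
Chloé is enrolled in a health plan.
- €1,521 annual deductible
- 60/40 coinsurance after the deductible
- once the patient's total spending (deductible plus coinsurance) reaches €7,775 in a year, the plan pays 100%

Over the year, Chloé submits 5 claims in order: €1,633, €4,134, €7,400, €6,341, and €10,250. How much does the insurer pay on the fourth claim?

#1 (€1,633): €1,521 to deductible, leaving €112; patient's 40% is €44.80. Patient pays €1,565.80; OOP now €1,565.80. Plan pays €1,633 − €1,565.80 = €67.20.
#2 (€4,134): 40% coinsurance on €4,134 = €1,653.60. Cost to patient: €1,653.60. OOP to date €3,219.40. Plan pays €4,134 − €1,653.60 = €2,480.40.
#3 (€7,400): 40% coinsurance on €7,400 = €2,960. Patient owes €2,960 (running OOP €6,179.40). Plan pays €7,400 − €2,960 = €4,440.
#4 (€6,341): 40% coinsurance on €6,341 = €2,536.40. Adding that to €6,179.40 gives €8,715.80, past the €7,775 cap; patient pays only €7,775 − €6,179.40 = €1,595.60. Plan pays €6,341 − €1,595.60 = €4,745.40.

€4,745.40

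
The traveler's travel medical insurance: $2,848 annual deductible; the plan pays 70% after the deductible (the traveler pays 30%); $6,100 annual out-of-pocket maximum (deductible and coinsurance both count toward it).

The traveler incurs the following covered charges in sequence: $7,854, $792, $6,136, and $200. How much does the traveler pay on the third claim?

$1,512.60

Bill 1, $7,854: deductible takes $2,848, $5,006 remains; traveler's 30% is $1,501.80. Traveler pays $4,349.80; OOP now $4,349.80.
Bill 2, $792: deductible already satisfied, so traveler's share is 30% × $792 = $237.60. Traveler pays $237.60; OOP now $4,587.40.
Bill 3, $6,136: deductible already satisfied, so traveler's share is 30% × $6,136 = $1,840.80. OOP would hit $6,428.20 > $6,100, so the cap limits the traveler to $6,100 − $4,587.40 = $1,512.60.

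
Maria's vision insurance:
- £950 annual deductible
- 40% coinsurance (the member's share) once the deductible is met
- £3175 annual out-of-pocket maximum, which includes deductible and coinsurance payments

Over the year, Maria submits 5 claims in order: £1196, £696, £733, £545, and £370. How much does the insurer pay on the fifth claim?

£222

#1 (£1196): £950 finishes the deductible; £246 goes to coinsurance; 40% of £246 = £98.40. Member pays £1048.40; OOP now £1048.40. Insurer: £1196 − £1048.40 = £147.60.
#2 (£696): deductible met; 40% of £696 = £278.40. Member pays £278.40; OOP now £1326.80. Plan pays £696 − £278.40 = £417.60.
#3 (£733): 40% coinsurance on £733 = £293.20. Cost to member: £293.20. OOP to date £1620. Insurer: £733 − £293.20 = £439.80.
#4 (£545): 40% coinsurance on £545 = £218. Member pays £218; OOP now £1838. Insurer: £545 − £218 = £327.
#5 (£370): deductible already satisfied, so member's share is 40% × £370 = £148. Member owes £148 (running OOP £1986). Plan pays £370 − £148 = £222.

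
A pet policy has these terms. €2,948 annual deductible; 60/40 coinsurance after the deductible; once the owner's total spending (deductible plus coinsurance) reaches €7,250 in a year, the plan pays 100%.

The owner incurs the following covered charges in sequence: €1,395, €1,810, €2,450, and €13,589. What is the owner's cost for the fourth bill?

€3,219.20

#1 (€1,395): entire amount goes to the deductible. Owner owes €1,395 (running OOP €1,395).
#2 (€1,810): €1,553 finishes the deductible; €257 goes to coinsurance; owner's 40% is €102.80. Owner pays €1,655.80; OOP now €3,050.80.
#3 (€2,450): deductible met; 40% of €2,450 = €980. Owner owes €980 (running OOP €4,030.80).
#4 (€13,589): deductible already satisfied, so owner's share is 40% × €13,589 = €5,435.60. OOP would hit €9,466.40 > €7,250, so the cap limits the owner to €7,250 − €4,030.80 = €3,219.20.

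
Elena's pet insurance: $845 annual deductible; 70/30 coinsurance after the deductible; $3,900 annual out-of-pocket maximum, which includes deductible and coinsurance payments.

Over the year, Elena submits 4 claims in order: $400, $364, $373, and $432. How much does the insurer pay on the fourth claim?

$302.40

Bill 1, $400: fully absorbed by the deductible. Owner pays $400; OOP now $400. Plan pays $400 − $400 = $0.
Bill 2, $364: entire amount goes to the deductible. Owner pays $364; OOP now $764. Plan pays $364 − $364 = $0.
Bill 3, $373: $81 to deductible, leaving $292; owner's 30% is $87.60. Cost to owner: $168.60. OOP to date $932.60. Insurer: $373 − $168.60 = $204.40.
Bill 4, $432: deductible met; 30% of $432 = $129.60. Cost to owner: $129.60. OOP to date $1,062.20. Plan pays $432 − $129.60 = $302.40.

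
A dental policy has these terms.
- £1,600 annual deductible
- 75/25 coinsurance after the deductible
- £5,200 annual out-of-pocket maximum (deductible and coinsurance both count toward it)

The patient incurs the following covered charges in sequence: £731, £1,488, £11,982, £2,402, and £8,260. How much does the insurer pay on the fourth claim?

Claim 1 — £731: fully absorbed by the deductible. Cost to patient: £731. OOP to date £731. Plan pays £731 − £731 = £0.
Claim 2 — £1,488: £869 to deductible, leaving £619; patient's 25% is £154.75. Patient pays £1,023.75; OOP now £1,754.75. Plan pays £1,488 − £1,023.75 = £464.25.
Claim 3 — £11,982: 25% coinsurance on £11,982 = £2,995.50. Patient owes £2,995.50 (running OOP £4,750.25). Plan pays £11,982 − £2,995.50 = £8,986.50.
Claim 4 — £2,402: 25% coinsurance on £2,402 = £600.50. OOP would hit £5,350.75 > £5,200, so the cap limits the patient to £5,200 − £4,750.25 = £449.75. Insurer: £2,402 − £449.75 = £1,952.25.

£1,952.25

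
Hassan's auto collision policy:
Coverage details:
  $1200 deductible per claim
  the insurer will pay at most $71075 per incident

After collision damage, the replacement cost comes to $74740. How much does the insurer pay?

Subtract the deductible: $74740 − $1200 = $73540.
Since $73540 > $71075, the payout is capped at $71075.

$71075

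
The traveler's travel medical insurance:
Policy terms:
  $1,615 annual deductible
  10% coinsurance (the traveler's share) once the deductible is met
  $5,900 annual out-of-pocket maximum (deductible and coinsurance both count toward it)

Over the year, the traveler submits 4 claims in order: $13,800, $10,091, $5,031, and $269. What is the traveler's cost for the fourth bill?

#1 ($13,800): deductible takes $1,615, $12,185 remains; coinsurance $12,185 × 10% = $1,218.50. Traveler owes $2,833.50 (running OOP $2,833.50).
#2 ($10,091): deductible met; 10% of $10,091 = $1,009.10. Traveler owes $1,009.10 (running OOP $3,842.60).
#3 ($5,031): deductible met; 10% of $5,031 = $503.10. Traveler pays $503.10; OOP now $4,345.70.
#4 ($269): deductible already satisfied, so traveler's share is 10% × $269 = $26.90. Traveler pays $26.90; OOP now $4,372.60.

$26.90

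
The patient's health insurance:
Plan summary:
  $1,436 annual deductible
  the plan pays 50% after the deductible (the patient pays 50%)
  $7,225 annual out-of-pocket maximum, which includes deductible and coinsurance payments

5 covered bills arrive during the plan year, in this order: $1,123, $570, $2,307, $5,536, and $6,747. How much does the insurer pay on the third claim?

Bill 1, $1,123: entire amount goes to the deductible. Cost to patient: $1,123. OOP to date $1,123. Plan pays $1,123 − $1,123 = $0.
Bill 2, $570: deductible takes $313, $257 remains; 50% of $257 = $128.50. Cost to patient: $441.50. OOP to date $1,564.50. Insurer: $570 − $441.50 = $128.50.
Bill 3, $2,307: deductible already satisfied, so patient's share is 50% × $2,307 = $1,153.50. Patient pays $1,153.50; OOP now $2,718. Plan pays $2,307 − $1,153.50 = $1,153.50.

$1,153.50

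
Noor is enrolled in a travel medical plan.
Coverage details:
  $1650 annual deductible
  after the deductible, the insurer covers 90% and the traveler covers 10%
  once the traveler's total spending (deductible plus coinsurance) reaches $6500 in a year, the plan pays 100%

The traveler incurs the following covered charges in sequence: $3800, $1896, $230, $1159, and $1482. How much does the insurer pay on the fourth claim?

$1043.10

Claim 1 — $3800: $1650 finishes the deductible; $2150 goes to coinsurance; 10% of $2150 = $215. Cost to traveler: $1865. OOP to date $1865. Insurer: $3800 − $1865 = $1935.
Claim 2 — $1896: deductible already satisfied, so traveler's share is 10% × $1896 = $189.60. Cost to traveler: $189.60. OOP to date $2054.60. Insurer: $1896 − $189.60 = $1706.40.
Claim 3 — $230: deductible already satisfied, so traveler's share is 10% × $230 = $23. Traveler pays $23; OOP now $2077.60. Insurer: $230 − $23 = $207.
Claim 4 — $1159: deductible met; 10% of $1159 = $115.90. Cost to traveler: $115.90. OOP to date $2193.50. Insurer: $1159 − $115.90 = $1043.10.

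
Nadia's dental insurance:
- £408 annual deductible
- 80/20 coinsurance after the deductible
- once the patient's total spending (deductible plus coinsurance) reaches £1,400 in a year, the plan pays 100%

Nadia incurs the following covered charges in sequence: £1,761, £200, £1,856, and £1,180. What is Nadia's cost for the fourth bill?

#1 (£1,761): £408 finishes the deductible; £1,353 goes to coinsurance; patient's 20% is £270.60. Patient owes £678.60 (running OOP £678.60).
#2 (£200): 20% coinsurance on £200 = £40. Patient owes £40 (running OOP £718.60).
#3 (£1,856): deductible met; 20% of £1,856 = £371.20. Cost to patient: £371.20. OOP to date £1,089.80.
#4 (£1,180): deductible already satisfied, so patient's share is 20% × £1,180 = £236. Cost to patient: £236. OOP to date £1,325.80.

£236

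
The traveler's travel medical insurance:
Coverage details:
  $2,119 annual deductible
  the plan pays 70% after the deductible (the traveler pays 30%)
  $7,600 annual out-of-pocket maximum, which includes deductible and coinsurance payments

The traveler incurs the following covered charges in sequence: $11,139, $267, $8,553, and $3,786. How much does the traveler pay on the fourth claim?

$129

#1 ($11,139): $2,119 to deductible, leaving $9,020; traveler's 30% is $2,706. Traveler owes $4,825 (running OOP $4,825).
#2 ($267): 30% coinsurance on $267 = $80.10. Traveler pays $80.10; OOP now $4,905.10.
#3 ($8,553): 30% coinsurance on $8,553 = $2,565.90. Traveler pays $2,565.90; OOP now $7,471.
#4 ($3,786): 30% coinsurance on $3,786 = $1,135.80. That would push OOP to $8,606.80, over the $7,600 cap, so traveler pays $7,600 − $7,471 = $129.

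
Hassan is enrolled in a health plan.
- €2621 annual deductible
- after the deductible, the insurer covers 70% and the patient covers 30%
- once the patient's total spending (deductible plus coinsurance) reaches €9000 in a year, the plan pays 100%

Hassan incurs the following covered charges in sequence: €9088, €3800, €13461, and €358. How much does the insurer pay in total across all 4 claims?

Claim 1 (€9088): €2621 finishes the deductible; €6467 goes to coinsurance; patient's 30% is €1940.10. Cost to patient: €4561.10. OOP to date €4561.10. Plan pays €9088 − €4561.10 = €4526.90.
Claim 2 (€3800): deductible met; 30% of €3800 = €1140. Patient pays €1140; OOP now €5701.10. Insurer: €3800 − €1140 = €2660.
Claim 3 (€13461): deductible already satisfied, so patient's share is 30% × €13461 = €4038.30. Adding that to €5701.10 gives €9739.40, past the €9000 cap; patient pays only €9000 − €5701.10 = €3298.90. Plan pays €13461 − €3298.90 = €10162.10.
Claim 4 (€358): 30% coinsurance on €358 = €107.40. OOP would hit €9107.40 > €9000, so the cap limits the patient to €9000 − €9000 = €0. Plan pays €358 − €0 = €358.
Insurer total: €4526.90 + €2660 + €10162.10 + €358 = €17707.

€17707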